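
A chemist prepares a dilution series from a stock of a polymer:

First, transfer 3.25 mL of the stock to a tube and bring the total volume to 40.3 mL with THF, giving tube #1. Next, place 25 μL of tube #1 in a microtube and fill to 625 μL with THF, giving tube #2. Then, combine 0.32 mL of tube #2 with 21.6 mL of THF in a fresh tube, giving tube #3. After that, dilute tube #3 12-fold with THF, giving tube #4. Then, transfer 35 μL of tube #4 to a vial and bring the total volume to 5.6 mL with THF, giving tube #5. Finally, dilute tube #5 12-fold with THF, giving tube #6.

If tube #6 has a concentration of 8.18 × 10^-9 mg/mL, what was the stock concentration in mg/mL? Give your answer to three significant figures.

Step 1: 3.25 mL brought to 40.3 mL → factor 40.3/3.25 = 12.4
Step 2: 25 μL brought to 625 μL → factor 625/25 = 25
Step 3: 0.32 mL + 21.6 mL = 21.92 mL total → factor 21.92/0.32 = 68.5
Step 4: 12-fold → factor 12
Step 5: 35 μL brought to 5.6 mL → factor 5600/35 = 160
Step 6: 12-fold → factor 12
Overall dilution factor = 12.4 × 25 × 68.5 × 12 × 160 × 12 = 4.8925 × 10^8
Stock = 8.18 × 10^-9 mg/mL × 4.8925 × 10^8 = 4.00 mg/mL

4.00 mg/mL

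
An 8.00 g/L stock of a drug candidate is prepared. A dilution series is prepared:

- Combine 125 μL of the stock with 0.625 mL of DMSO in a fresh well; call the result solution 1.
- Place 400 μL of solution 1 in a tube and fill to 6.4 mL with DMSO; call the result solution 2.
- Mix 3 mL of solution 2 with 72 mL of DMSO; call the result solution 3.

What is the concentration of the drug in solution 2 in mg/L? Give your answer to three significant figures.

83.3 mg/L

Step 1: 125 μL + 0.625 mL = 750 μL total → factor 750/125 = 6
Step 2: 400 μL brought to 6.4 mL → factor 6400/400 = 16
Dilution factor through solution 2 = 6 × 16 = 96
[solution 2] = 8.00 g/L / 96 = 0.08333 g/L = 83.3 mg/L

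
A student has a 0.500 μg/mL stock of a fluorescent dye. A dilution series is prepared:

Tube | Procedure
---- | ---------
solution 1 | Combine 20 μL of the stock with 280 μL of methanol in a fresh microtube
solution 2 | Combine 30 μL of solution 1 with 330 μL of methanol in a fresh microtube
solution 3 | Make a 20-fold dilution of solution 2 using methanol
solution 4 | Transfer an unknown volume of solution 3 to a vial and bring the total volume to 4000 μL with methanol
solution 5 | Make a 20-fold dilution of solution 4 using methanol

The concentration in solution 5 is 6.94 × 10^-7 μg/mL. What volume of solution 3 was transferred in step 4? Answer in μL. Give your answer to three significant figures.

400 μL

Step 1: 20 μL + 280 μL = 300 μL total → factor 300/20 = 15
Step 2: 30 μL + 330 μL = 360 μL total → factor 360/30 = 12
Step 3: 20-fold → factor 20
Step 4: v brought to 4000 μL → factor = 4000 μL/v
Step 5: 20-fold → factor 20
Product of known-step factors = 72000
Overall factor = 0.500 μg/mL / (6.94 × 10^-7 μg/mL) = 7.2046 × 10^5
Step-4 factor = 7.2046 × 10^5 / 72000 = 10.006
v = 4000 μL / 10.006 = 400 μL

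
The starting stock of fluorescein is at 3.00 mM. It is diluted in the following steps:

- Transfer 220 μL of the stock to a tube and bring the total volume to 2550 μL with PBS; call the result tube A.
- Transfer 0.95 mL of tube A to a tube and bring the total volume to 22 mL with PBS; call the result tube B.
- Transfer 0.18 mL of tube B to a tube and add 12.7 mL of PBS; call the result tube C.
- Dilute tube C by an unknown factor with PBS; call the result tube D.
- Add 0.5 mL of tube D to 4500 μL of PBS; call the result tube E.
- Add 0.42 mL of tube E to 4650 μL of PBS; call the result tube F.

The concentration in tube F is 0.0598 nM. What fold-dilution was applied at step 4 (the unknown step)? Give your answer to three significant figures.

21.6-fold

Step 1: 220 μL brought to 2550 μL → factor 2550/220 = 11.591
Step 2: 0.95 mL brought to 22 mL → factor 22/0.95 = 23.158
Step 3: 0.18 mL + 12.7 mL = 12.88 mL total → factor 12.88/0.18 = 71.556
Step 4: unknown factor x
Step 5: 0.5 mL + 4500 μL = 5 mL total → factor 5/0.5 = 10
Step 6: 0.42 mL + 4650 μL = 5.07 mL total → factor 5.07/0.42 = 12.071
Product of known-step factors = 2.3186 × 10^6
Overall factor = 3.00 mM / (0.0598 nM) = 5.0167 × 10^7
x = 5.0167 × 10^7 / 2.3186 × 10^6 = 21.6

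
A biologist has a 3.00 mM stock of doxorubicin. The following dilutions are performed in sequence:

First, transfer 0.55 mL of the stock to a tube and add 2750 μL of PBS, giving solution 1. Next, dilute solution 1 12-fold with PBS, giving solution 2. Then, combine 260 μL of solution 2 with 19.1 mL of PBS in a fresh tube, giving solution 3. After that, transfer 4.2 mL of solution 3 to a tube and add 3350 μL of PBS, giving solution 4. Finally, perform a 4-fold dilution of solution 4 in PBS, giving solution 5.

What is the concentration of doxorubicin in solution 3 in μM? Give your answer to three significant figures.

Step 1: 0.55 mL + 2750 μL = 3.3 mL total → factor 3.3/0.55 = 6
Step 2: 12-fold → factor 12
Step 3: 260 μL + 19.1 mL = 19360 μL total → factor 19360/260 = 74.462
Dilution factor through solution 3 = 6 × 12 × 74.462 = 5361.2
[solution 3] = 3.00 mM / 5361.2 = 0.0005596 mM = 0.560 μM

0.560 μM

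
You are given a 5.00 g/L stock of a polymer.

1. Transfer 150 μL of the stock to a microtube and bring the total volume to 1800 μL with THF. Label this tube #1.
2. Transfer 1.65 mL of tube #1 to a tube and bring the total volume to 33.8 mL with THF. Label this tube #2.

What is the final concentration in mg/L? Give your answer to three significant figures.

20.3 mg/L

Step 1: 150 μL brought to 1800 μL → factor 1800/150 = 12
Step 2: 1.65 mL brought to 33.8 mL → factor 33.8/1.65 = 20.485
Overall dilution factor = 12 × 20.485 = 245.82
Final = 5.00 g/L / 245.82 = 0.02034 g/L = 20.3 mg/L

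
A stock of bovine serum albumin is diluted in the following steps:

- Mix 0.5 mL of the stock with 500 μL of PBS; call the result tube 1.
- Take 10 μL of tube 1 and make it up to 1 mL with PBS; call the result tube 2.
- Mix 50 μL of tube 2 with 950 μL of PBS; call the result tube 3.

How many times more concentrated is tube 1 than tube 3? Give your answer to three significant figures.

Step 1: 0.5 mL + 500 μL = 1 mL total → factor 1/0.5 = 2
Step 2: 10 μL brought to 1 mL → factor 1000/10 = 100
Step 3: 50 μL + 950 μL = 1000 μL total → factor 1000/50 = 20
Dilution factor to tube 1 = 2; to tube 3 = 4000
[tube 1]/[tube 3] = (factor to tube 3)/(factor to tube 1) = 4000/2 = 2.00 × 10^3

2.00 × 10^3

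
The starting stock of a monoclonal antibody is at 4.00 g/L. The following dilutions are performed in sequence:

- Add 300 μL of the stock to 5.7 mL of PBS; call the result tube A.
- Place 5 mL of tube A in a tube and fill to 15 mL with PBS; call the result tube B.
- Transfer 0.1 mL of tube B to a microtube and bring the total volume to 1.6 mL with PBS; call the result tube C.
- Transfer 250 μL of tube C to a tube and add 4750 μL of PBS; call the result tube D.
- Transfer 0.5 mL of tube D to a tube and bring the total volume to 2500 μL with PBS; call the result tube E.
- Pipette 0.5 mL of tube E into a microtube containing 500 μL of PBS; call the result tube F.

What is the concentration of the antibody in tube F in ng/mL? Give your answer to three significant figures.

Step 1: 300 μL + 5.7 mL = 6000 μL total → factor 6000/300 = 20
Step 2: 5 mL brought to 15 mL → factor 15/5 = 3
Step 3: 0.1 mL brought to 1.6 mL → factor 1.6/0.1 = 16
Step 4: 250 μL + 4750 μL = 5000 μL total → factor 5000/250 = 20
Step 5: 0.5 mL brought to 2500 μL → factor 2.5/0.5 = 5
Step 6: 0.5 mL + 500 μL = 1 mL total → factor 1/0.5 = 2
Overall dilution factor = 20 × 3 × 16 × 20 × 5 × 2 = 1.92 × 10^5
Final = 4.00 g/L / 1.92 × 10^5 = 2.083 × 10^-5 g/L = 20.8 ng/mL

20.8 ng/mL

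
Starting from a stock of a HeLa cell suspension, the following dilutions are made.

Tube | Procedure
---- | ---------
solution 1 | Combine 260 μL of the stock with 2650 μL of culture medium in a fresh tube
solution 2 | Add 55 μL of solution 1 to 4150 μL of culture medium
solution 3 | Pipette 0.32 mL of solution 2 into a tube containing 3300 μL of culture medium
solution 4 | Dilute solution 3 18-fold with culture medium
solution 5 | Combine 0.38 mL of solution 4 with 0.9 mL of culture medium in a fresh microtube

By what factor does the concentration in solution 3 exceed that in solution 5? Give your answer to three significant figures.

60.6

Step 1: 260 μL + 2650 μL = 2910 μL total → factor 2910/260 = 11.192
Step 2: 55 μL + 4150 μL = 4205 μL total → factor 4205/55 = 76.455
Step 3: 0.32 mL + 3300 μL = 3.62 mL total → factor 3.62/0.32 = 11.312
Step 4: 18-fold → factor 18
Step 5: 0.38 mL + 0.9 mL = 1.28 mL total → factor 1.28/0.38 = 3.3684
Dilution factor to solution 3 = 9680.1; to solution 5 = 5.8692 × 10^5
[solution 3]/[solution 5] = (factor to solution 5)/(factor to solution 3) = 5.8692 × 10^5/9680.1 = 60.6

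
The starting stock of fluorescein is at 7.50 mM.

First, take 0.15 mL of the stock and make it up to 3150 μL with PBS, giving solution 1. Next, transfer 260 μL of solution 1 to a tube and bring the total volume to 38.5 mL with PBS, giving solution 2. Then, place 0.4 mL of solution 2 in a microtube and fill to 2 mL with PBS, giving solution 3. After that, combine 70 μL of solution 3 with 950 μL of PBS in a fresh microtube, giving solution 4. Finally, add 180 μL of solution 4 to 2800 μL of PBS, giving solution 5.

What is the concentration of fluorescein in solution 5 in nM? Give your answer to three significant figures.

2.00 nM

Step 1: 0.15 mL brought to 3150 μL → factor 3.15/0.15 = 21
Step 2: 260 μL brought to 38.5 mL → factor 38500/260 = 148.08
Step 3: 0.4 mL brought to 2 mL → factor 2/0.4 = 5
Step 4: 70 μL + 950 μL = 1020 μL total → factor 1020/70 = 14.571
Step 5: 180 μL + 2800 μL = 2980 μL total → factor 2980/180 = 16.556
Overall dilution factor = 21 × 148.08 × 5 × 14.571 × 16.556 = 3.7508 × 10^6
Final = 7.50 mM / 3.7508 × 10^6 = 2.000 × 10^-6 mM = 2.00 nM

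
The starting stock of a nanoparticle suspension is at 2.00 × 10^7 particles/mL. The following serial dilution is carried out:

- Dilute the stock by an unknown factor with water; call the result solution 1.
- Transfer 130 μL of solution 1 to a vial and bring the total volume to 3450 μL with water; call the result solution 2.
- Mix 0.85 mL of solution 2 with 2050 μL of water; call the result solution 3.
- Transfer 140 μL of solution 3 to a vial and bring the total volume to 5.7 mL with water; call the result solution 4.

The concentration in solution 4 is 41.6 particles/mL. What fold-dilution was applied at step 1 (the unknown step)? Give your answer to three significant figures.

Step 1: unknown factor x
Step 2: 130 μL brought to 3450 μL → factor 3450/130 = 26.538
Step 3: 0.85 mL + 2050 μL = 2.9 mL total → factor 2.9/0.85 = 3.4118
Step 4: 140 μL brought to 5.7 mL → factor 5700/140 = 40.714
Product of known-step factors = 3686.4
Overall factor = 2.00 × 10^7 particles/mL / (41.6 particles/mL) = 4.8077 × 10^5
x = 4.8077 × 10^5 / 3686.4 = 130

130-fold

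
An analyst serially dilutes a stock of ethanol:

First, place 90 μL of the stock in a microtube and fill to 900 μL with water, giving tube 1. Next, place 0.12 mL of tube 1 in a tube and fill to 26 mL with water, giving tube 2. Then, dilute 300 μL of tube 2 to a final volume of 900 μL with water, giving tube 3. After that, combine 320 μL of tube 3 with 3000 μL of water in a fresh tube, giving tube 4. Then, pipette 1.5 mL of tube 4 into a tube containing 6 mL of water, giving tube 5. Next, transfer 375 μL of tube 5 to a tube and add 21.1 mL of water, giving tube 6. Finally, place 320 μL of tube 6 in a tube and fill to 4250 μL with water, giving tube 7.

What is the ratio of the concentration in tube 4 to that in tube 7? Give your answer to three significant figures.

Step 1: 90 μL brought to 900 μL → factor 900/90 = 10
Step 2: 0.12 mL brought to 26 mL → factor 26/0.12 = 216.67
Step 3: 300 μL brought to 900 μL → factor 900/300 = 3
Step 4: 320 μL + 3000 μL = 3320 μL total → factor 3320/320 = 10.375
Step 5: 1.5 mL + 6 mL = 7.5 mL total → factor 7.5/1.5 = 5
Step 6: 375 μL + 21.1 mL = 21475 μL total → factor 21475/375 = 57.267
Step 7: 320 μL brought to 4250 μL → factor 4250/320 = 13.281
Dilution factor to tube 4 = 67438; to tube 7 = 2.5646 × 10^8
[tube 4]/[tube 7] = (factor to tube 7)/(factor to tube 4) = 2.5646 × 10^8/67438 = 3.80 × 10^3

3.80 × 10^3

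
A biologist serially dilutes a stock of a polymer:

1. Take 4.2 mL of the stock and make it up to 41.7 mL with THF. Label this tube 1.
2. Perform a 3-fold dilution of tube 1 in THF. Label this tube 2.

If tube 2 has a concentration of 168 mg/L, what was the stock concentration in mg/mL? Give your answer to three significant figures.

5.00 mg/mL

Step 1: 4.2 mL brought to 41.7 mL → factor 41.7/4.2 = 9.9286
Step 2: 3-fold → factor 3
Overall dilution factor = 9.9286 × 3 = 29.786
Stock = 168 mg/L × 29.786 = 5004 mg/L = 5.00 mg/mL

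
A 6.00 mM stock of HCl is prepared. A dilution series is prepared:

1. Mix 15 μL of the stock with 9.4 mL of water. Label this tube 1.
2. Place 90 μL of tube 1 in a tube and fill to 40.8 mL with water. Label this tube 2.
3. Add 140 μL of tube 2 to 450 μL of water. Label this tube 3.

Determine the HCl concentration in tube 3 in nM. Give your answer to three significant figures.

Step 1: 15 μL + 9.4 mL = 9415 μL total → factor 9415/15 = 627.67
Step 2: 90 μL brought to 40.8 mL → factor 40800/90 = 453.33
Step 3: 140 μL + 450 μL = 590 μL total → factor 590/140 = 4.2143
Overall dilution factor = 627.67 × 453.33 × 4.2143 = 1.1991 × 10^6
Final = 6.00 mM / 1.1991 × 10^6 = 5.004 × 10^-6 mM = 5.00 nM

5.00 nM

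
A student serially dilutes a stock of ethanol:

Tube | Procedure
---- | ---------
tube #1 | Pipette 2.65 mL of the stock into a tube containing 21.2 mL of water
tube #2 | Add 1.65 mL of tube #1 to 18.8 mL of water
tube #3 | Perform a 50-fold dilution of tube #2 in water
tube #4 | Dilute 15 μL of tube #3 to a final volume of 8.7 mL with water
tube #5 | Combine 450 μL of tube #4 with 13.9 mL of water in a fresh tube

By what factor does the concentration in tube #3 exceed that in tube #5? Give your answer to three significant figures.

1.85 × 10^4

Step 1: 2.65 mL + 21.2 mL = 23.85 mL total → factor 23.85/2.65 = 9
Step 2: 1.65 mL + 18.8 mL = 20.45 mL total → factor 20.45/1.65 = 12.394
Step 3: 50-fold → factor 50
Step 4: 15 μL brought to 8.7 mL → factor 8700/15 = 580
Step 5: 450 μL + 13.9 mL = 14350 μL total → factor 14350/450 = 31.889
Dilution factor to tube #3 = 5577.3; to tube #5 = 1.0315 × 10^8
[tube #3]/[tube #5] = (factor to tube #5)/(factor to tube #3) = 1.0315 × 10^8/5577.3 = 1.85 × 10^4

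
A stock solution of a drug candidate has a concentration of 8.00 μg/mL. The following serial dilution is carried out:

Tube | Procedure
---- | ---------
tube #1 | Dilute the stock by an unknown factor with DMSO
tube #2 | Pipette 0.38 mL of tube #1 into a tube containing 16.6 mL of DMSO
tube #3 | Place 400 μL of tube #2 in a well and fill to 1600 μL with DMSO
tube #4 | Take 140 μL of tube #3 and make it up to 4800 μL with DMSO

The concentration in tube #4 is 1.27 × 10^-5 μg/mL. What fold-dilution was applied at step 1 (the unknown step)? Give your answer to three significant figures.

103-fold

Step 1: unknown factor x
Step 2: 0.38 mL + 16.6 mL = 16.98 mL total → factor 16.98/0.38 = 44.684
Step 3: 400 μL brought to 1600 μL → factor 1600/400 = 4
Step 4: 140 μL brought to 4800 μL → factor 4800/140 = 34.286
Product of known-step factors = 6128.1
Overall factor = 8.00 μg/mL / (1.27 × 10^-5 μg/mL) = 6.2992 × 10^5
x = 6.2992 × 10^5 / 6128.1 = 103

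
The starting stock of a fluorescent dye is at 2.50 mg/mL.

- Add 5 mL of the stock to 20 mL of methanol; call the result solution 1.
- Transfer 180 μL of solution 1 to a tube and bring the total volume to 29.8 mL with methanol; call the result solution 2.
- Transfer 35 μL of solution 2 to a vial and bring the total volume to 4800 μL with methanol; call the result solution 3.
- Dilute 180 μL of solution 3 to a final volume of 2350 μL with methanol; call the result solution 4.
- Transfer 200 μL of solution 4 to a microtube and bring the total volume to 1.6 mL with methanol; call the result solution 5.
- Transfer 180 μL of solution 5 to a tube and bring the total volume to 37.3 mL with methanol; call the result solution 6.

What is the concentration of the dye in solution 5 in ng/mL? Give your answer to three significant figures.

Step 1: 5 mL + 20 mL = 25 mL total → factor 25/5 = 5
Step 2: 180 μL brought to 29.8 mL → factor 29800/180 = 165.56
Step 3: 35 μL brought to 4800 μL → factor 4800/35 = 137.14
Step 4: 180 μL brought to 2350 μL → factor 2350/180 = 13.056
Step 5: 200 μL brought to 1.6 mL → factor 1600/200 = 8
Dilution factor through solution 5 = 5 × 165.56 × 137.14 × 13.056 × 8 = 1.1857 × 10^7
[solution 5] = 2.50 mg/mL / 1.1857 × 10^7 = 2.108 × 10^-7 mg/mL = 0.211 ng/mL

0.211 ng/mL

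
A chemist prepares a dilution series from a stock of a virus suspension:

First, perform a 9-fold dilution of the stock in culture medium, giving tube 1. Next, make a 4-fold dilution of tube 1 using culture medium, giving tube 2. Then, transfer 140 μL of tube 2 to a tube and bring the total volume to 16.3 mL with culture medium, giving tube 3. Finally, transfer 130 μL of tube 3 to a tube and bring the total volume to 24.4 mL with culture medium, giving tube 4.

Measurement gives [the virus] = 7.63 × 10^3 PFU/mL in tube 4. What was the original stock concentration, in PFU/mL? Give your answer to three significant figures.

Step 1: 9-fold → factor 9
Step 2: 4-fold → factor 4
Step 3: 140 μL brought to 16.3 mL → factor 16300/140 = 116.43
Step 4: 130 μL brought to 24.4 mL → factor 24400/130 = 187.69
Overall dilution factor = 9 × 4 × 116.43 × 187.69 = 7.867 × 10^5
Stock = 7.63 × 10^3 PFU/mL × 7.867 × 10^5 = 6.00 × 10^9 PFU/mL

6.00 × 10^9 PFU/mL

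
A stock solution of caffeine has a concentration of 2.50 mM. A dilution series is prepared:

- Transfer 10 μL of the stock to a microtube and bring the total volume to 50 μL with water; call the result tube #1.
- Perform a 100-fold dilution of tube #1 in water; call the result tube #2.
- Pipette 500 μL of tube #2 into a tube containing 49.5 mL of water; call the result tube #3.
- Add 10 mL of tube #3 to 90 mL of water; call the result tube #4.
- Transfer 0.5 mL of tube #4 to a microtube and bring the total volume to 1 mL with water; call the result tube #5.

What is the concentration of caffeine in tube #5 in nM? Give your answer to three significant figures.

Step 1: 10 μL brought to 50 μL → factor 50/10 = 5
Step 2: 100-fold → factor 100
Step 3: 500 μL + 49.5 mL = 50000 μL total → factor 50000/500 = 100
Step 4: 10 mL + 90 mL = 100 mL total → factor 100/10 = 10
Step 5: 0.5 mL brought to 1 mL → factor 1/0.5 = 2
Overall dilution factor = 5 × 100 × 100 × 10 × 2 = 1 × 10^6
Final = 2.50 mM / 1 × 10^6 = 2.500 × 10^-6 mM = 2.50 nM

2.50 nM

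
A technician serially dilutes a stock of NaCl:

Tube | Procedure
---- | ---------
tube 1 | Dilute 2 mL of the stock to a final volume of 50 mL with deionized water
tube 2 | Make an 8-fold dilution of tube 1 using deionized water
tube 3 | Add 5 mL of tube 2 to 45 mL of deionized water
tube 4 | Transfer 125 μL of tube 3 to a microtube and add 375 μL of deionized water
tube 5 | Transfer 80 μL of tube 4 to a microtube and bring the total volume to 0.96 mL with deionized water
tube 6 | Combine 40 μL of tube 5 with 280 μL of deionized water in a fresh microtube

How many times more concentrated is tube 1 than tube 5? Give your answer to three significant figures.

3.84 × 10^3

Step 1: 2 mL brought to 50 mL → factor 50/2 = 25
Step 2: 8-fold → factor 8
Step 3: 5 mL + 45 mL = 50 mL total → factor 50/5 = 10
Step 4: 125 μL + 375 μL = 500 μL total → factor 500/125 = 4
Step 5: 80 μL brought to 0.96 mL → factor 960/80 = 12
Dilution factor to tube 1 = 25; to tube 5 = 96000
[tube 1]/[tube 5] = (factor to tube 5)/(factor to tube 1) = 96000/25 = 3.84 × 10^3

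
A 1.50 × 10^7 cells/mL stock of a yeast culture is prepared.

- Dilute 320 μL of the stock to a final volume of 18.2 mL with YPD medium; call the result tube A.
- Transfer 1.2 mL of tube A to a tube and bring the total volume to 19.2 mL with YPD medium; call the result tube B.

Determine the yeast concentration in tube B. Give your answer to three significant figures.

Step 1: 320 μL brought to 18.2 mL → factor 18200/320 = 56.875
Step 2: 1.2 mL brought to 19.2 mL → factor 19.2/1.2 = 16
Overall dilution factor = 56.875 × 16 = 910
Final = 1.50 × 10^7 cells/mL / 910 = 1.65 × 10^4 cells/mL

1.65 × 10^4 cells/mL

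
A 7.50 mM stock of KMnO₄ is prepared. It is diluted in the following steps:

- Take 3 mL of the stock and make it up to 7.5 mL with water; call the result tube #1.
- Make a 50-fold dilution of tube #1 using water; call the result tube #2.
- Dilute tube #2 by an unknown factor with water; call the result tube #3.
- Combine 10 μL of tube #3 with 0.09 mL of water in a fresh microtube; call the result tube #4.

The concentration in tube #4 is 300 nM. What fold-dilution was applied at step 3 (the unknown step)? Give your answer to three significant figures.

20.0-fold

Step 1: 3 mL brought to 7.5 mL → factor 7.5/3 = 2.5
Step 2: 50-fold → factor 50
Step 3: unknown factor x
Step 4: 10 μL + 0.09 mL = 100 μL total → factor 100/10 = 10
Product of known-step factors = 1250
Overall factor = 7.50 mM / (300 nM) = 25000
x = 25000 / 1250 = 20.0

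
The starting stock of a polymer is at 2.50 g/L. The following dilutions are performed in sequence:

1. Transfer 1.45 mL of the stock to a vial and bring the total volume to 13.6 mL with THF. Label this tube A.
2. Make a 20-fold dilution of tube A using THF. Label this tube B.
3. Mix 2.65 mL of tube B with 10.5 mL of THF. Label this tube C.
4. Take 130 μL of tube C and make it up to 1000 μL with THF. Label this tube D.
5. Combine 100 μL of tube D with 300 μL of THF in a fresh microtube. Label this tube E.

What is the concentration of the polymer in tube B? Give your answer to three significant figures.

0.0133 g/L

Step 1: 1.45 mL brought to 13.6 mL → factor 13.6/1.45 = 9.3793
Step 2: 20-fold → factor 20
Dilution factor through tube B = 9.3793 × 20 = 187.59
[tube B] = 2.50 g/L / 187.59 = 0.0133 g/L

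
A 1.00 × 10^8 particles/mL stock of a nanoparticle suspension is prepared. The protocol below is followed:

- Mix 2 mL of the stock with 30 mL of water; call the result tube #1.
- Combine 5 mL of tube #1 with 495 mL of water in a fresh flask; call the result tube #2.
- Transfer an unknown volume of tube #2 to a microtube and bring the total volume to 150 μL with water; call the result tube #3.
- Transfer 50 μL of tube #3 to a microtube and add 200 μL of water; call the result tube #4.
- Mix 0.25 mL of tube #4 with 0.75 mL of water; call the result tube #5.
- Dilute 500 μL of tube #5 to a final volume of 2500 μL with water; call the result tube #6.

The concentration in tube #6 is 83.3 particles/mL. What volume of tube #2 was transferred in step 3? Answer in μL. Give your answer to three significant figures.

20.0 μL

Step 1: 2 mL + 30 mL = 32 mL total → factor 32/2 = 16
Step 2: 5 mL + 495 mL = 500 mL total → factor 500/5 = 100
Step 3: v brought to 150 μL → factor = 150 μL/v
Step 4: 50 μL + 200 μL = 250 μL total → factor 250/50 = 5
Step 5: 0.25 mL + 0.75 mL = 1 mL total → factor 1/0.25 = 4
Step 6: 500 μL brought to 2500 μL → factor 2500/500 = 5
Product of known-step factors = 1.6 × 10^5
Overall factor = 1.00 × 10^8 particles/mL / (83.3 particles/mL) = 1.2005 × 10^6
Step-3 factor = 1.2005 × 10^6 / 1.6 × 10^5 = 7.503
v = 150 μL / 7.503 = 20.0 μL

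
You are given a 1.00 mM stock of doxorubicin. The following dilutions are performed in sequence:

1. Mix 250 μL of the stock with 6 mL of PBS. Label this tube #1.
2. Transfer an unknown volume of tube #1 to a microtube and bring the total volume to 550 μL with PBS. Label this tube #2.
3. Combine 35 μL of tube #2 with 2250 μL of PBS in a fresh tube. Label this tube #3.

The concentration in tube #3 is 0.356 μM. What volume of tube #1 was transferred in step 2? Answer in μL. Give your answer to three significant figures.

Step 1: 250 μL + 6 mL = 6250 μL total → factor 6250/250 = 25
Step 2: v brought to 550 μL → factor = 550 μL/v
Step 3: 35 μL + 2250 μL = 2285 μL total → factor 2285/35 = 65.286
Product of known-step factors = 1632.1
Overall factor = 1.00 mM / (0.356 μM) = 2809
Step-2 factor = 2809 / 1632.1 = 1.721
v = 550 μL / 1.721 = 320 μL

320 μL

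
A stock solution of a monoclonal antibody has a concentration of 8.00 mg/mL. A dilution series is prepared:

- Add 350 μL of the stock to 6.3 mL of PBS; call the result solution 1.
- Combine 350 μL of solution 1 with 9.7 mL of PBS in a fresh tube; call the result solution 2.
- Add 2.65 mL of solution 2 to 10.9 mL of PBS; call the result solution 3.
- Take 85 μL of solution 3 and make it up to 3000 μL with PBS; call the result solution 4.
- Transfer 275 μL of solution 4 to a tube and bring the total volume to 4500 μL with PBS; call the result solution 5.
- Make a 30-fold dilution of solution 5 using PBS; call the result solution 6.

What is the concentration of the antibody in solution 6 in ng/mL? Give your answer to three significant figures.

0.166 ng/mL

Step 1: 350 μL + 6.3 mL = 6650 μL total → factor 6650/350 = 19
Step 2: 350 μL + 9.7 mL = 10050 μL total → factor 10050/350 = 28.714
Step 3: 2.65 mL + 10.9 mL = 13.55 mL total → factor 13.55/2.65 = 5.1132
Step 4: 85 μL brought to 3000 μL → factor 3000/85 = 35.294
Step 5: 275 μL brought to 4500 μL → factor 4500/275 = 16.364
Step 6: 30-fold → factor 30
Overall dilution factor = 19 × 28.714 × 5.1132 × 35.294 × 16.364 × 30 = 4.8334 × 10^7
Final = 8.00 mg/mL / 4.8334 × 10^7 = 1.655 × 10^-7 mg/mL = 0.166 ng/mL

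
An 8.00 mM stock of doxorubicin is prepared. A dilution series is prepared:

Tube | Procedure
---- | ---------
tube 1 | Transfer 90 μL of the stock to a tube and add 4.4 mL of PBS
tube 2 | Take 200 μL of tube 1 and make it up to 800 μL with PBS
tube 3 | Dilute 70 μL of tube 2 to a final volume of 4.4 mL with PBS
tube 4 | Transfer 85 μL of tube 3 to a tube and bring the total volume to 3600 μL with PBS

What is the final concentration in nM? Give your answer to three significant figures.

15.1 nM

Step 1: 90 μL + 4.4 mL = 4490 μL total → factor 4490/90 = 49.889
Step 2: 200 μL brought to 800 μL → factor 800/200 = 4
Step 3: 70 μL brought to 4.4 mL → factor 4400/70 = 62.857
Step 4: 85 μL brought to 3600 μL → factor 3600/85 = 42.353
Overall dilution factor = 49.889 × 4 × 62.857 × 42.353 = 5.3125 × 10^5
Final = 8.00 mM / 5.3125 × 10^5 = 1.506 × 10^-5 mM = 15.1 nM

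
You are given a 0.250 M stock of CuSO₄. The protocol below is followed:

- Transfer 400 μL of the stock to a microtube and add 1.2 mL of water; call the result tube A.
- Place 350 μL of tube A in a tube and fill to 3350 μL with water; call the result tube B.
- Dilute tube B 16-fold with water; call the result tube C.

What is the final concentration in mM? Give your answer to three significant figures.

0.408 mM

Step 1: 400 μL + 1.2 mL = 1600 μL total → factor 1600/400 = 4
Step 2: 350 μL brought to 3350 μL → factor 3350/350 = 9.5714
Step 3: 16-fold → factor 16
Overall dilution factor = 4 × 9.5714 × 16 = 612.57
Final = 0.250 M / 612.57 = 0.0004081 M = 0.408 mM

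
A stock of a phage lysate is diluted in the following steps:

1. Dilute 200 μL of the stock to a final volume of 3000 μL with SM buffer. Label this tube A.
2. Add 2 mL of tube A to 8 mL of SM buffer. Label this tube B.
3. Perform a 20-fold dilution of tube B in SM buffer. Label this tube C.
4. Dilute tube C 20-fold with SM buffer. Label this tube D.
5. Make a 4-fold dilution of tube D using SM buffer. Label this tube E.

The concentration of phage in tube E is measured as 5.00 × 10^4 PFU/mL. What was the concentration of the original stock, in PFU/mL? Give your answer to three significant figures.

Step 1: 200 μL brought to 3000 μL → factor 3000/200 = 15
Step 2: 2 mL + 8 mL = 10 mL total → factor 10/2 = 5
Step 3: 20-fold → factor 20
Step 4: 20-fold → factor 20
Step 5: 4-fold → factor 4
Overall dilution factor = 15 × 5 × 20 × 20 × 4 = 1.2 × 10^5
Stock = 5.00 × 10^4 PFU/mL × 1.2 × 10^5 = 6.00 × 10^9 PFU/mL

6.00 × 10^9 PFU/mL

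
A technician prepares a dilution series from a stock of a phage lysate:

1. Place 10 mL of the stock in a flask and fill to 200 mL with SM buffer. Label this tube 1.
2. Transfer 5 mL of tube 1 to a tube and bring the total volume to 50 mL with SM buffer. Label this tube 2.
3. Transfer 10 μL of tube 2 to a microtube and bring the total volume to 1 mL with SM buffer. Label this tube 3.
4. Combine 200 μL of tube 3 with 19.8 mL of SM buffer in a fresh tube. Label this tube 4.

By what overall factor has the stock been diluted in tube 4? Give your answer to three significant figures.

2.00 × 10^6

Step 1: 10 mL brought to 200 mL → factor 200/10 = 20
Step 2: 5 mL brought to 50 mL → factor 50/5 = 10
Step 3: 10 μL brought to 1 mL → factor 1000/10 = 100
Step 4: 200 μL + 19.8 mL = 20000 μL total → factor 20000/200 = 100
Overall dilution factor = 20 × 10 × 100 × 100 = 2 × 10^6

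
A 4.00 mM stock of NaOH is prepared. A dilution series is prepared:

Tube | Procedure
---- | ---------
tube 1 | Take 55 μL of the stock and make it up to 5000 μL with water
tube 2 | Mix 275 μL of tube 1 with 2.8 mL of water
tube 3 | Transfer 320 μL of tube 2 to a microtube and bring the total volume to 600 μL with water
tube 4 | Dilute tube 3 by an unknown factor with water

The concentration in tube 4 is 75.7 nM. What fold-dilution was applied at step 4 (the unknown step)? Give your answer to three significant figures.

27.7-fold

Step 1: 55 μL brought to 5000 μL → factor 5000/55 = 90.909
Step 2: 275 μL + 2.8 mL = 3075 μL total → factor 3075/275 = 11.182
Step 3: 320 μL brought to 600 μL → factor 600/320 = 1.875
Step 4: unknown factor x
Product of known-step factors = 1906
Overall factor = 4.00 mM / (75.7 nM) = 52840
x = 52840 / 1906 = 27.7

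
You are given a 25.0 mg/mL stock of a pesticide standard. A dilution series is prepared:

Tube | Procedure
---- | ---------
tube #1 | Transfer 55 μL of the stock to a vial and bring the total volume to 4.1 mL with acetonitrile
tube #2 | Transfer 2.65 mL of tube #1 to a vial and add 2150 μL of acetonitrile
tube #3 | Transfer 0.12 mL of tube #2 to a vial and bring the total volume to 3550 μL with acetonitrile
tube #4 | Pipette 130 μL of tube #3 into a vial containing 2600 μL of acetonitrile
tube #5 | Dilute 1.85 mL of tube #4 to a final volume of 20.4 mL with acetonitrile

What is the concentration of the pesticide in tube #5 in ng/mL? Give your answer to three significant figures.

Step 1: 55 μL brought to 4.1 mL → factor 4100/55 = 74.545
Step 2: 2.65 mL + 2150 μL = 4.8 mL total → factor 4.8/2.65 = 1.8113
Step 3: 0.12 mL brought to 3550 μL → factor 3.55/0.12 = 29.583
Step 4: 130 μL + 2600 μL = 2730 μL total → factor 2730/130 = 21
Step 5: 1.85 mL brought to 20.4 mL → factor 20.4/1.85 = 11.027
Overall dilution factor = 74.545 × 1.8113 × 29.583 × 21 × 11.027 = 9.25 × 10^5
Final = 25.0 mg/mL / 9.25 × 10^5 = 2.703 × 10^-5 mg/mL = 27.0 ng/mL

27.0 ng/mL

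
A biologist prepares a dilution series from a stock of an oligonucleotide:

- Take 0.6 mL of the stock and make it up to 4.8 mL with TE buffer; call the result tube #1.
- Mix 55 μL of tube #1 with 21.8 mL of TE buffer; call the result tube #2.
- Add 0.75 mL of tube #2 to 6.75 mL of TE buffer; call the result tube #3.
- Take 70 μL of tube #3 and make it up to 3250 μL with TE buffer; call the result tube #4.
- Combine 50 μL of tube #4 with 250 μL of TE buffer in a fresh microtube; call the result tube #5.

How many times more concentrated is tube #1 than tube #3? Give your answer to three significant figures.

Step 1: 0.6 mL brought to 4.8 mL → factor 4.8/0.6 = 8
Step 2: 55 μL + 21.8 mL = 21855 μL total → factor 21855/55 = 397.36
Step 3: 0.75 mL + 6.75 mL = 7.5 mL total → factor 7.5/0.75 = 10
Dilution factor to tube #1 = 8; to tube #3 = 31789
[tube #1]/[tube #3] = (factor to tube #3)/(factor to tube #1) = 31789/8 = 3.97 × 10^3

3.97 × 10^3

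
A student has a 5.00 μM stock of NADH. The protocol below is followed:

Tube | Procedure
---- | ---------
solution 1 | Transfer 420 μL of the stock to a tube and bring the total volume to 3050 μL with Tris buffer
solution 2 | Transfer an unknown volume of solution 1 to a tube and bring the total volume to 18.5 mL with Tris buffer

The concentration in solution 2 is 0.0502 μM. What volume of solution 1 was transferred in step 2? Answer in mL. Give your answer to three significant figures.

Step 1: 420 μL brought to 3050 μL → factor 3050/420 = 7.2619
Step 2: v brought to 18.5 mL → factor = 18.5 mL/v
Product of known-step factors = 7.2619
Overall factor = 5.00 μM / (0.0502 μM) = 99.602
Step-2 factor = 99.602 / 7.2619 = 13.716
v = 18.5 mL / 13.716 = 1.35 mL

1.35 mL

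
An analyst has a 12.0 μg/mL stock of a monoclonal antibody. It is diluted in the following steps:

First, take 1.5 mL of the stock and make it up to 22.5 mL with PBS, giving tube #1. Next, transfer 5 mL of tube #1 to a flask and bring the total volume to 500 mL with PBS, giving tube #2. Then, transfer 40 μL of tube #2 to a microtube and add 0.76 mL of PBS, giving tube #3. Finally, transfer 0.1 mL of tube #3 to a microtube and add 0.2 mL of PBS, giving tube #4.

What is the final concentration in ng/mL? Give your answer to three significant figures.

0.133 ng/mL

Step 1: 1.5 mL brought to 22.5 mL → factor 22.5/1.5 = 15
Step 2: 5 mL brought to 500 mL → factor 500/5 = 100
Step 3: 40 μL + 0.76 mL = 800 μL total → factor 800/40 = 20
Step 4: 0.1 mL + 0.2 mL = 0.3 mL total → factor 0.3/0.1 = 3
Overall dilution factor = 15 × 100 × 20 × 3 = 90000
Final = 12.0 μg/mL / 90000 = 0.0001333 μg/mL = 0.133 ng/mL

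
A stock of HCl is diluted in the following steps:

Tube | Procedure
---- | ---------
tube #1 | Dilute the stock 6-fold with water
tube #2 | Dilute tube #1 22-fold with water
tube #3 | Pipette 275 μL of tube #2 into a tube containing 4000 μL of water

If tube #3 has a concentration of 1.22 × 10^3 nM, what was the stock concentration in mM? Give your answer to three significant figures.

Step 1: 6-fold → factor 6
Step 2: 22-fold → factor 22
Step 3: 275 μL + 4000 μL = 4275 μL total → factor 4275/275 = 15.545
Overall dilution factor = 6 × 22 × 15.545 = 2052
Stock = 1.22 × 10^3 nM × 2052 = 2.503 × 10^6 nM = 2.50 mM

2.50 mM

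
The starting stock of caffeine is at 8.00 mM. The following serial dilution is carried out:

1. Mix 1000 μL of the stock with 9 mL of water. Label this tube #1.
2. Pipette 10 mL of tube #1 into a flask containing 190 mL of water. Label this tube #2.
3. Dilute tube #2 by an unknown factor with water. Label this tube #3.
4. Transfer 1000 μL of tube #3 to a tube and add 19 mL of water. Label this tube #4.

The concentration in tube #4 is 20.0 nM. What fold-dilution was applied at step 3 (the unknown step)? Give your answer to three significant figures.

100-fold

Step 1: 1000 μL + 9 mL = 10000 μL total → factor 10000/1000 = 10
Step 2: 10 mL + 190 mL = 200 mL total → factor 200/10 = 20
Step 3: unknown factor x
Step 4: 1000 μL + 19 mL = 20000 μL total → factor 20000/1000 = 20
Product of known-step factors = 4000
Overall factor = 8.00 mM / (20.0 nM) = 4 × 10^5
x = 4 × 10^5 / 4000 = 100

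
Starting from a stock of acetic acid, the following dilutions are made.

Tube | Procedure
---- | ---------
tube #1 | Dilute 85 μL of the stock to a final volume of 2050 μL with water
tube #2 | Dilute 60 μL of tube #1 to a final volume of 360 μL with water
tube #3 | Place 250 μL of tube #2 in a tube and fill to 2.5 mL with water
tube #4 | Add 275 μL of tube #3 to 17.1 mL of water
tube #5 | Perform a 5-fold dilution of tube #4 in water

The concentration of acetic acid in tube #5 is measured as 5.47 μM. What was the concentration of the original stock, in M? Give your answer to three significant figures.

2.50 M

Step 1: 85 μL brought to 2050 μL → factor 2050/85 = 24.118
Step 2: 60 μL brought to 360 μL → factor 360/60 = 6
Step 3: 250 μL brought to 2.5 mL → factor 2500/250 = 10
Step 4: 275 μL + 17.1 mL = 17375 μL total → factor 17375/275 = 63.182
Step 5: 5-fold → factor 5
Overall dilution factor = 24.118 × 6 × 10 × 63.182 × 5 = 4.5714 × 10^5
Stock = 5.47 μM × 4.5714 × 10^5 = 2.501 × 10^6 μM = 2.50 M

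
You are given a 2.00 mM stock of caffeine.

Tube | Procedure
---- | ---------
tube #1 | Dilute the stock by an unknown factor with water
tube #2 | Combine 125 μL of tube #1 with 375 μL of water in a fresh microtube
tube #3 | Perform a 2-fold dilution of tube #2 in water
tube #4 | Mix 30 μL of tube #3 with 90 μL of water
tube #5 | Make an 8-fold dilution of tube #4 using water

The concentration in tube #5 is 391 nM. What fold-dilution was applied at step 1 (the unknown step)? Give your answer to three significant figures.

20.0-fold

Step 1: unknown factor x
Step 2: 125 μL + 375 μL = 500 μL total → factor 500/125 = 4
Step 3: 2-fold → factor 2
Step 4: 30 μL + 90 μL = 120 μL total → factor 120/30 = 4
Step 5: 8-fold → factor 8
Product of known-step factors = 256
Overall factor = 2.00 mM / (391 nM) = 5115.1
x = 5115.1 / 256 = 20.0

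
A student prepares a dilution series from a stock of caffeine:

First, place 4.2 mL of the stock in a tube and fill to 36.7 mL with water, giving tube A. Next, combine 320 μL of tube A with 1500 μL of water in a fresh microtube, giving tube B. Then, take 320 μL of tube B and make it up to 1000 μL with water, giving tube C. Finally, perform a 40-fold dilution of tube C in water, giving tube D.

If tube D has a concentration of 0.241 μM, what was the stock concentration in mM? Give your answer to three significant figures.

1.50 mM

Step 1: 4.2 mL brought to 36.7 mL → factor 36.7/4.2 = 8.7381
Step 2: 320 μL + 1500 μL = 1820 μL total → factor 1820/320 = 5.6875
Step 3: 320 μL brought to 1000 μL → factor 1000/320 = 3.125
Step 4: 40-fold → factor 40
Overall dilution factor = 8.7381 × 5.6875 × 3.125 × 40 = 6212.2
Stock = 0.241 μM × 6212.2 = 1497 μM = 1.50 mM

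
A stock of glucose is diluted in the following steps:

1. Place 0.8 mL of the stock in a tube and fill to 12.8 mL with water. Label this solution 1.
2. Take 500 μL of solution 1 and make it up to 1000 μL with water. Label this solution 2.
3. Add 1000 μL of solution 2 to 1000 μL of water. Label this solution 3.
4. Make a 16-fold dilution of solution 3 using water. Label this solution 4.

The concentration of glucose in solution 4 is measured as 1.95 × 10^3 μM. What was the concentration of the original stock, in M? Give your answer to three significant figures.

Step 1: 0.8 mL brought to 12.8 mL → factor 12.8/0.8 = 16
Step 2: 500 μL brought to 1000 μL → factor 1000/500 = 2
Step 3: 1000 μL + 1000 μL = 2000 μL total → factor 2000/1000 = 2
Step 4: 16-fold → factor 16
Overall dilution factor = 16 × 2 × 2 × 16 = 1024
Stock = 1.95 × 10^3 μM × 1024 = 1.997 × 10^6 μM = 2.00 M

2.00 M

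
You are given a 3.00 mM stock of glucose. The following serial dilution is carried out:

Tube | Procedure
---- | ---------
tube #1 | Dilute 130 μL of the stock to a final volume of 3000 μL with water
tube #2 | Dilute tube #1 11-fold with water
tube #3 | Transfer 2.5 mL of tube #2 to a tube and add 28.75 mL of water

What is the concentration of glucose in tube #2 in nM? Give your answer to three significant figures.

1.18 × 10^4 nM

Step 1: 130 μL brought to 3000 μL → factor 3000/130 = 23.077
Step 2: 11-fold → factor 11
Dilution factor through tube #2 = 23.077 × 11 = 253.85
[tube #2] = 3.00 mM / 253.85 = 0.01182 mM = 1.18 × 10^4 nM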